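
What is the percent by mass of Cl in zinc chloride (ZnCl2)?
Mass of Cl in formula = 35.45 × 2 = 70.9 g/mol
Molar mass = 136.28 g/mol
% Cl = (70.9/136.28) × 100% = 52.03%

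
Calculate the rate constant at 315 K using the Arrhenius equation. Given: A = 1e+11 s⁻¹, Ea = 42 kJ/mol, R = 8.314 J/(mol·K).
1.08e+04 s⁻¹

k = A·exp(-Ea/(R·T)) = 1e+11·exp(-42000/(8.314·315)) = 1e+11·exp(-16.0372) = 1e+11·1.0843e-07 = 1.08e+04 s⁻¹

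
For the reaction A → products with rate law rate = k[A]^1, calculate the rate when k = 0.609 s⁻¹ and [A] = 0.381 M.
0.232 M/s

rate = k·[A]^1 = 0.609·(0.381)^1 = 0.609·0.381 = 0.232 M/s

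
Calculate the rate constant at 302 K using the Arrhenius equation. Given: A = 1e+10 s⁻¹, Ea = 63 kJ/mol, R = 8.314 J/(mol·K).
1.27e-01 s⁻¹

k = A·exp(-Ea/(R·T)) = 1e+10·exp(-63000/(8.314·302)) = 1e+10·exp(-25.0913) = 1e+10·1.2676e-11 = 1.27e-01 s⁻¹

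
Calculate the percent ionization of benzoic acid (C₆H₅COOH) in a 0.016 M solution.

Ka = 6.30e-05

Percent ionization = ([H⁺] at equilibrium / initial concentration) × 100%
Percent ionization = 6.08%

Let x = [H⁺]. Ka = x²/(C - x) ⇒ x² + (6.30e-05)x - (6.30e-05)(0.016) = 0. x = 9.7299e-04. Percent = (9.7299e-04/0.016) × 100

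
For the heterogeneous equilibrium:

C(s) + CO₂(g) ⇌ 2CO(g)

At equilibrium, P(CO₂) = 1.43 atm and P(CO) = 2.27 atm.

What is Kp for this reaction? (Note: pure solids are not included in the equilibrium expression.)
K_p = 3.603

Solid C is excluded.
Kp = P(CO)²/P(CO₂) = (2.27)²/1.43 = 5.153/1.43 = 3.603.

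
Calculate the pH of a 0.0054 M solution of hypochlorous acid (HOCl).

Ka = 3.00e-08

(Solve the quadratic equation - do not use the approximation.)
pH = 4.90

x² + Ka×x - Ka×C = 0. Using quadratic formula: [H⁺] = 1.2713e-05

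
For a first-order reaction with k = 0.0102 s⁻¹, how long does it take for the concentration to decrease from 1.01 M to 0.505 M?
67.96 s

From ln[A] = ln[A]₀ - k·t: t = ln([A]₀/[A])/k = ln(1.01/0.505)/0.0102 = ln(2.0000)/0.0102 = 0.6931/0.0102 = 67.96 s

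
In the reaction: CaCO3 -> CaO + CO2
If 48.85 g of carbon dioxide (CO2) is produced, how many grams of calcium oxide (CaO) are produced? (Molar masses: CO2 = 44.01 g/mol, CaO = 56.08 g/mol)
Moles of CO2 = 48.85 g ÷ 44.01 g/mol = 1.10998 mol
Mole ratio: 1 mol CaO / 1 mol CO2
Moles of CaO = 1.10998 × (1/1) = 1.10998 mol
Mass of CaO = 1.10998 mol × 56.08 g/mol = 62.25 g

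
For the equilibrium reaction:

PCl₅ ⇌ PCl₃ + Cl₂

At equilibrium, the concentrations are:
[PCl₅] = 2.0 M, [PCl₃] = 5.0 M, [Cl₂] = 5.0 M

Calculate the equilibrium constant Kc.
K_c = 12.5000

Kc = ([PCl₃] × [Cl₂]) / ([PCl₅])
   = ((5.0)·(5.0)) / ((2.0))
   = 25 / 2 = 12.5000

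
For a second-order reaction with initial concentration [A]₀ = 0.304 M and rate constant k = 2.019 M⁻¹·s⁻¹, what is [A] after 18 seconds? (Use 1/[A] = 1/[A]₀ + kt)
0.0252 M

1/[A] = 1/[A]₀ + k·t = 1/0.304 + (2.019)·(18) = 3.2895 + 36.3420 = 39.6315
[A] = 1/39.6315 = 0.0252 M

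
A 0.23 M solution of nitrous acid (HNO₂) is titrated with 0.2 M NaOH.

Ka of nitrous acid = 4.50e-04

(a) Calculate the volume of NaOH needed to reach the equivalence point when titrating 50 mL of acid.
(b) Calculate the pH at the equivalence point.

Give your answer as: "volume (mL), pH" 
V = 57.5 mL, pH = 8.19

(a) At equivalence: moles acid = moles base.
moles acid = 0.23 × 0.05 = 0.0115 mol; V_NaOH = 0.0115/0.2 = 0.0575 L = 57.5 mL.
(b) At equivalence, all acid → conjugate base A⁻ at [A⁻] = 0.0115/0.1075 = 0.107 M.
Kb = Kw/Ka = 1.0e-14/4.50e-04 = 2.222e-11; [OH⁻] = √(Kb·[A⁻]) = 1.542e-06; pOH = 5.81; pH = 14 − pOH = 8.19.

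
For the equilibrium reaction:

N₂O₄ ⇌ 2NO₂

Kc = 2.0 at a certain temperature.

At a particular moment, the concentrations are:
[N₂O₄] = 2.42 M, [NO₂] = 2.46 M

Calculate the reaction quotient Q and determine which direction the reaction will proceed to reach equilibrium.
Q = 2.501, Q > K, reaction proceeds reverse (toward reactants)

Q = ([NO₂]^2) / ([N₂O₄])
  = ((2.46)^2) / ((2.42)) = 6.0516/2.42 = 2.501
Since Q = 2.501 > Kc = 2.0, the reaction proceeds reverse (toward reactants) to reach equilibrium.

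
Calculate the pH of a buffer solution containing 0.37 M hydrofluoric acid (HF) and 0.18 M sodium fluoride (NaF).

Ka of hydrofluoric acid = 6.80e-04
pH = 2.85

pKa = -log(6.80e-04) = 3.17. pH = pKa + log([A⁻]/[HA]) = 3.17 + log(0.18/0.37)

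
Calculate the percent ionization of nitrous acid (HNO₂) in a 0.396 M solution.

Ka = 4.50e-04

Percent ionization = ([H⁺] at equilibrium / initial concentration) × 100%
Percent ionization = 3.31%

Let x = [H⁺]. Ka = x²/(C - x) ⇒ x² + (4.50e-04)x - (4.50e-04)(0.396) = 0. x = 1.3126e-02. Percent = (1.3126e-02/0.396) × 100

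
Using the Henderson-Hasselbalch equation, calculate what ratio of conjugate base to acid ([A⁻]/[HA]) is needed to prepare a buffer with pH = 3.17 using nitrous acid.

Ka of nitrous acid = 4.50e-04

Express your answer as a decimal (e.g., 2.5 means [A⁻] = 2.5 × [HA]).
[A⁻]/[HA] = 0.666

pKa = −log(4.50e-04) = 3.3468. pH = pKa + log([A⁻]/[HA]). 3.17 = 3.3468 + log(ratio). log(ratio) = 3.17 − 3.3468 = -0.1768. ratio = 10^(-0.1768) = 0.666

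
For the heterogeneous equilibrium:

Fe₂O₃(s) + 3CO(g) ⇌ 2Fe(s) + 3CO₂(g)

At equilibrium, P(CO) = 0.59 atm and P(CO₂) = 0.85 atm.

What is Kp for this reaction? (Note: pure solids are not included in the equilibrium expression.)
K_p = 2.990

Solids (Fe₂O₃, Fe) are excluded.
Kp = P(CO₂)³/P(CO)³ = (0.85)³/(0.59)³ = 0.6141/0.2054 = 2.990.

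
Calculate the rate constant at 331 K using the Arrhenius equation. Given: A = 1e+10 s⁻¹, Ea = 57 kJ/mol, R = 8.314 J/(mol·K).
1.01e+01 s⁻¹

k = A·exp(-Ea/(R·T)) = 1e+10·exp(-57000/(8.314·331)) = 1e+10·exp(-20.7127) = 1e+10·1.0106e-09 = 1.01e+01 s⁻¹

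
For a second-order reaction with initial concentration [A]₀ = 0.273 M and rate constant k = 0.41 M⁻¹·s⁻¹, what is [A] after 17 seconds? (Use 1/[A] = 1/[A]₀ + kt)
0.0940 M

1/[A] = 1/[A]₀ + k·t = 1/0.273 + (0.41)·(17) = 3.6630 + 6.9700 = 10.6330
[A] = 1/10.6330 = 0.0940 M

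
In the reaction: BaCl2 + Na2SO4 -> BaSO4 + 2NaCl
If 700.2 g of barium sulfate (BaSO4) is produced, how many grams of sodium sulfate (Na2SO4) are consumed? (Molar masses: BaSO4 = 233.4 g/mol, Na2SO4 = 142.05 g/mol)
Moles of BaSO4 = 700.2 g ÷ 233.4 g/mol = 3 mol
Mole ratio: 1 mol Na2SO4 / 1 mol BaSO4
Moles of Na2SO4 = 3 × (1/1) = 3 mol
Mass of Na2SO4 = 3 mol × 142.05 g/mol = 426.2 g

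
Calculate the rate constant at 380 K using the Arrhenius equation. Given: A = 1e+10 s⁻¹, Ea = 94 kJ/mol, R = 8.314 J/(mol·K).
1.20e-03 s⁻¹

k = A·exp(-Ea/(R·T)) = 1e+10·exp(-94000/(8.314·380)) = 1e+10·exp(-29.7532) = 1e+10·1.1977e-13 = 1.20e-03 s⁻¹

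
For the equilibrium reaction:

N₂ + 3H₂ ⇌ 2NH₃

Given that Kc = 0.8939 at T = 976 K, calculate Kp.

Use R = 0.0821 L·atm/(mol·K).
K_p = 1.39e-04

Δn = (moles gaseous products) − (moles gaseous reactants) = -2
T = 976 K; RT = 0.0821 × 976 = 80.1296
Kp = Kc·(RT)^Δn = 0.8939 × (80.1296)^-2 = 0.8939 × 0.000155745 = 1.39e-04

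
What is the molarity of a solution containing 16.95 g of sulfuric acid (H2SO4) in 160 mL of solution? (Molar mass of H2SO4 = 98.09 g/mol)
Moles of H2SO4 = 16.95 g ÷ 98.09 g/mol = 0.1728 mol
Volume = 160 mL = 0.16 L
Molarity = 0.1728 mol ÷ 0.16 L = 1.08 M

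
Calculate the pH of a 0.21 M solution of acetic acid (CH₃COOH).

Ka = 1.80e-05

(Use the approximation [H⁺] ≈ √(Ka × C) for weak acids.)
pH = 2.71

[H⁺] = √(Ka × C) = √(1.80e-05 × 0.21) = 1.9442e-03. pH = -log(1.9442e-03)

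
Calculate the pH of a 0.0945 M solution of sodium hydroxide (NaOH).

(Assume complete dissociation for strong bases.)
pH = 12.98

[OH⁻] = 0.0945 M for strong base. pOH = -log[OH⁻] = 1.02, pH = 14 - pOH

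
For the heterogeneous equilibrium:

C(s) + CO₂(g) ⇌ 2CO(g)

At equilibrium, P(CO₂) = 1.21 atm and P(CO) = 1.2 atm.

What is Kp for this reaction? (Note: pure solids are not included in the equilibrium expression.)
K_p = 1.190

Solid C is excluded.
Kp = P(CO)²/P(CO₂) = (1.2)²/1.21 = 1.44/1.21 = 1.190.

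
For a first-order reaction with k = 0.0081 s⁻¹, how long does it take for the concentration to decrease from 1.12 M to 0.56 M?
85.57 s

From ln[A] = ln[A]₀ - k·t: t = ln([A]₀/[A])/k = ln(1.12/0.56)/0.0081 = ln(2.0000)/0.0081 = 0.6931/0.0081 = 85.57 s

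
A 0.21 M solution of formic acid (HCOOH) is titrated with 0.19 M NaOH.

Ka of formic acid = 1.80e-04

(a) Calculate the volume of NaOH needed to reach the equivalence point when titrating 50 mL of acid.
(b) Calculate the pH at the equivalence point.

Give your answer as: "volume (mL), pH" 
V = 55.3 mL, pH = 8.37

(a) At equivalence: moles acid = moles base.
moles acid = 0.21 × 0.05 = 0.0105 mol; V_NaOH = 0.0105/0.19 = 0.05526 L = 55.3 mL.
(b) At equivalence, all acid → conjugate base A⁻ at [A⁻] = 0.0105/0.1053 = 0.09975 M.
Kb = Kw/Ka = 1.0e-14/1.80e-04 = 5.556e-11; [OH⁻] = √(Kb·[A⁻]) = 2.354e-06; pOH = 5.63; pH = 14 − pOH = 8.37.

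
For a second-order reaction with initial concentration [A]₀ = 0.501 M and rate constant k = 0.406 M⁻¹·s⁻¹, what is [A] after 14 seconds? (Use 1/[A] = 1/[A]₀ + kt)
0.1302 M

1/[A] = 1/[A]₀ + k·t = 1/0.501 + (0.406)·(14) = 1.9960 + 5.6840 = 7.6800
[A] = 1/7.6800 = 0.1302 M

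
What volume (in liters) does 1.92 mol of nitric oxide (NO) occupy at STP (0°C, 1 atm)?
At STP, 1 mol of gas occupies 22.4 L
Volume = 1.92 mol × 22.4 L/mol = 43.01 L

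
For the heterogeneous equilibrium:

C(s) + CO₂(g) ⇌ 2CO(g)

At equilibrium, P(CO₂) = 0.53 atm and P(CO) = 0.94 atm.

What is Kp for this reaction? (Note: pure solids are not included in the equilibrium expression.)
K_p = 1.667

Solid C is excluded.
Kp = P(CO)²/P(CO₂) = (0.94)²/0.53 = 0.8836/0.53 = 1.667.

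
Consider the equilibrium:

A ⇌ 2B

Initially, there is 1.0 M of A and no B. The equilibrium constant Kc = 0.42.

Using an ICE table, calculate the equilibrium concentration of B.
[B] = 0.552 M

ICE: [A] = 1.0 − x, [B] = 2x.
Kc = (2x)²/(1.0 − x) = 0.42 ⇒ 4x² + 0.42x − 0.42 = 0.
x = (−0.42 + √(0.42² + 4·4·0.42))/(2·4) = (−0.42 + √6.8964)/8 = 0.27576.
[B] = 2x = 0.552 M.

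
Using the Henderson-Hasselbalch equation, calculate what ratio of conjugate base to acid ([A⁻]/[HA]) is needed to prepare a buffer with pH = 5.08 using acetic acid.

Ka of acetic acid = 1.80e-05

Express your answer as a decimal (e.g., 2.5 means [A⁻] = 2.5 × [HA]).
[A⁻]/[HA] = 2.164

pKa = −log(1.80e-05) = 4.7447. pH = pKa + log([A⁻]/[HA]). 5.08 = 4.7447 + log(ratio). log(ratio) = 5.08 − 4.7447 = 0.3353. ratio = 10^(0.3353) = 2.164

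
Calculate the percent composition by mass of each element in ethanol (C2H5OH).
C: 52.14%, H: 13.13%, O: 34.73%

Molar mass of C2H5OH = 46.07 g/mol
% C = (2 × 12.01) / 46.07 × 100% = 24.02 / 46.07 × 100% = 52.14%
% H = (6 × 1.008) / 46.07 × 100% = 6.048 / 46.07 × 100% = 13.13%
% O = (1 × 16.0) / 46.07 × 100% = 16 / 46.07 × 100% = 34.73%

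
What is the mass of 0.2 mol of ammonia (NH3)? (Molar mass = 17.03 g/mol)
Mass = 0.2 mol × 17.03 g/mol = 3.406 g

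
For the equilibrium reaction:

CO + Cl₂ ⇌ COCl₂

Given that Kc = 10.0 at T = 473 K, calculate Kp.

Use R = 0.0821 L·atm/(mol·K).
K_p = 0.2575

Δn = (moles gaseous products) − (moles gaseous reactants) = -1
T = 473 K; RT = 0.0821 × 473 = 38.8333
Kp = Kc·(RT)^Δn = 10.0 × (38.8333)^-1 = 10.0 × 0.0257511 = 0.2575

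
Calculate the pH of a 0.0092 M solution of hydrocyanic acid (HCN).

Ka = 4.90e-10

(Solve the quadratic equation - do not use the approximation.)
pH = 5.67

x² + Ka×x - Ka×C = 0. Using quadratic formula: [H⁺] = 2.1230e-06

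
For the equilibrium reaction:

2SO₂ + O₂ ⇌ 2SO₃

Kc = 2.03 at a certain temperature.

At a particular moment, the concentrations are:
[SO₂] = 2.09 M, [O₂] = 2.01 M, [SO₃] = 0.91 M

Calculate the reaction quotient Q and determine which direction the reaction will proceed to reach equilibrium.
Q = 0.094, Q < K, reaction proceeds forward (toward products)

Q = ([SO₃]^2) / ([SO₂]^2 × [O₂])
  = ((0.91)^2) / ((2.09)^2·(2.01)) = 0.8281/8.7799 = 0.09432
Since Q = 0.09432 < Kc = 2.03, the reaction proceeds forward (toward products) to reach equilibrium.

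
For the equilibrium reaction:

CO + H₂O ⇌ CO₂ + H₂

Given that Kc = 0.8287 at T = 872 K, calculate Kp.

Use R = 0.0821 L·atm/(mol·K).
K_p = 0.8287

Δn = (moles gaseous products) − (moles gaseous reactants) = 0
T = 872 K; RT = 0.0821 × 872 = 71.5912
Kp = Kc·(RT)^Δn = 0.8287 × (71.5912)^0 = 0.8287 × 1 = 0.8287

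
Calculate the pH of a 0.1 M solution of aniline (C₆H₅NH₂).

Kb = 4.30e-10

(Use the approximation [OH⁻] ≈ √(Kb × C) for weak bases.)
pH = 8.82

[OH⁻] = √(Kb × C) = √(4.30e-10 × 0.1) = 6.5574e-06. pOH = 5.18, pH = 14 - pOH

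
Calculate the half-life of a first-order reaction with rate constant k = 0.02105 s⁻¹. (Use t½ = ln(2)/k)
32.93 s

t½ = ln(2)/k = 0.6931/0.02105 = 32.93 s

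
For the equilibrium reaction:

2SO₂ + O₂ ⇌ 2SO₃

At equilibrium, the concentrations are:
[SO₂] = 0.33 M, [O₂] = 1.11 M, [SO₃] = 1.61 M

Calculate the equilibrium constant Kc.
K_c = 21.4438

Kc = ([SO₃]^2) / ([SO₂]^2 × [O₂])
   = ((1.61)^2) / ((0.33)^2·(1.11))
   = 2.5921 / 0.12088 = 21.4438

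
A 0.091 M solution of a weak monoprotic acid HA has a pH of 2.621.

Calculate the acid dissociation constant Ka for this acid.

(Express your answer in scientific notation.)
K_a = 6.46e-05

[H⁺] = 10^(−pH) = 10^(−2.621) = 2.393e-03 M. For HA ⇌ H⁺ + A⁻, Ka = x²/(C − x) = (2.393e-03)²/(0.091 − 2.393e-03) = 6.46e-05.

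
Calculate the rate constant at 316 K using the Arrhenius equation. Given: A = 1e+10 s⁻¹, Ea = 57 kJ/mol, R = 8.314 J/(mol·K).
3.78e+00 s⁻¹

k = A·exp(-Ea/(R·T)) = 1e+10·exp(-57000/(8.314·316)) = 1e+10·exp(-21.6959) = 1e+10·3.7808e-10 = 3.78e+00 s⁻¹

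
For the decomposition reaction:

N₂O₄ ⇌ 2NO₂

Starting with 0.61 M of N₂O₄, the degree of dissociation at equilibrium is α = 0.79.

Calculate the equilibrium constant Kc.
K_c = 7.2514

x = α·[A]₀ = 0.79 × 0.61 = 0.4819 M dissociated.
At eq: [N₂O₄] = 0.61 − 0.4819 = 0.1281 M; [NO₂] = 2x = 0.9638 M.
Kc = [NO₂]²/[N₂O₄] = (0.9638)²/0.1281 = 7.251.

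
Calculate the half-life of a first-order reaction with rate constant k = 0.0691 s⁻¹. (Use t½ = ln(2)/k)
10.03 s

t½ = ln(2)/k = 0.6931/0.0691 = 10.03 s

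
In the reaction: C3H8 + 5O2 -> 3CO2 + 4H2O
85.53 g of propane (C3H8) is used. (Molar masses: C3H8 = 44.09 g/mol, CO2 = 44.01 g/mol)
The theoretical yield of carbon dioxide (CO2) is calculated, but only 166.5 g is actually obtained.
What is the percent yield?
Moles of C3H8 = 85.53 g ÷ 44.09 g/mol = 1.9399 mol
Mole ratio: 3 mol CO2 / 1 mol C3H8
Moles of CO2 = 1.9399 × (3/1) = 5.81969 mol
Theoretical yield = 5.81969 mol × 44.01 g/mol = 256.12 g
Actual yield = 166.5 g
Percent yield = (166.5 / 256.12) × 100% = 65.0%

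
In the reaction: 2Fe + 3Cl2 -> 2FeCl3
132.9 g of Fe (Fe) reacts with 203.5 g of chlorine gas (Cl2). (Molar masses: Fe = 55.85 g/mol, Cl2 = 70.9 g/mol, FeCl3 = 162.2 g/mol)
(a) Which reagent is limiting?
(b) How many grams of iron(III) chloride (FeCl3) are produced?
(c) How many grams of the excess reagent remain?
(a) Cl2, (b) 310.4 g, (c) 26.03 g

Moles of Fe = 132.9 g ÷ 55.85 g/mol = 2.37959 mol
Moles of Cl2 = 203.5 g ÷ 70.9 g/mol = 2.87024 mol
Moles ÷ coefficient: Fe: 2.37959/2 = 1.19, Cl2: 2.87024/3 = 0.9567
(a) Cl2 has the smaller value, so Cl2 is the limiting reagent.
(b) Moles of FeCl3 = 2.87024 mol Cl2 × (2/3) = 1.91349 mol; mass = 1.91349 mol × 162.2 g/mol = 310.4 g
(c) Fe consumed = 2.87024 × (2/3) = 1.91349 mol; remaining = 2.37959 − 1.91349 = 0.466095 mol; mass = 0.466095 mol × 55.85 g/mol = 26.03 g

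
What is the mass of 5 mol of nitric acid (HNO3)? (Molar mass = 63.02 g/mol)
Mass = 5 mol × 63.02 g/mol = 315.1 g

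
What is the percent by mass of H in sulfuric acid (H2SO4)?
Mass of H in formula = 1.008 × 2 = 2.016 g/mol
Molar mass = 98.09 g/mol
% H = (2.016/98.09) × 100% = 2.06%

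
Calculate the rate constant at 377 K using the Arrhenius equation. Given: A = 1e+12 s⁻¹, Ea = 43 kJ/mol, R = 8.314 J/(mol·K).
1.10e+06 s⁻¹

k = A·exp(-Ea/(R·T)) = 1e+12·exp(-43000/(8.314·377)) = 1e+12·exp(-13.7188) = 1e+12·1.1015e-06 = 1.10e+06 s⁻¹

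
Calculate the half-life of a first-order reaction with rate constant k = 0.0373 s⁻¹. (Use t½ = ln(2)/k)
18.58 s

t½ = ln(2)/k = 0.6931/0.0373 = 18.58 s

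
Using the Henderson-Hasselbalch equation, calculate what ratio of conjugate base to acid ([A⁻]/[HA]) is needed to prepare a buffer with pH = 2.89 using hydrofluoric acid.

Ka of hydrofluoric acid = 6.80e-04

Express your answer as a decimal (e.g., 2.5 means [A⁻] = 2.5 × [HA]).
[A⁻]/[HA] = 0.528

pKa = −log(6.80e-04) = 3.1675. pH = pKa + log([A⁻]/[HA]). 2.89 = 3.1675 + log(ratio). log(ratio) = 2.89 − 3.1675 = -0.2775. ratio = 10^(-0.2775) = 0.528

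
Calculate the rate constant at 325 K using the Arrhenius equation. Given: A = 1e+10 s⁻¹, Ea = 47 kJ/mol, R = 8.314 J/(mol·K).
2.79e+02 s⁻¹

k = A·exp(-Ea/(R·T)) = 1e+10·exp(-47000/(8.314·325)) = 1e+10·exp(-17.3942) = 1e+10·2.7912e-08 = 2.79e+02 s⁻¹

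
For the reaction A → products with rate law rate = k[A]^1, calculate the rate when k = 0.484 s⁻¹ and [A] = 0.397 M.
0.1921 M/s

rate = k·[A]^1 = 0.484·(0.397)^1 = 0.484·0.397 = 0.1921 M/s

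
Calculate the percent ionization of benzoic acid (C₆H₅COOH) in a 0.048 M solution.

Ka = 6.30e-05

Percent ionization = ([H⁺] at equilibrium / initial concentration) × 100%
Percent ionization = 3.56%

Let x = [H⁺]. Ka = x²/(C - x) ⇒ x² + (6.30e-05)x - (6.30e-05)(0.048) = 0. x = 1.7078e-03. Percent = (1.7078e-03/0.048) × 100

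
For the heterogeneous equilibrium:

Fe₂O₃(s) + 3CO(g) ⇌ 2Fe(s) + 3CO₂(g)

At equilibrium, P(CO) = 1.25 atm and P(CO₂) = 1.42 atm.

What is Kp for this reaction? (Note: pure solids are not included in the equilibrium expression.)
K_p = 1.466

Solids (Fe₂O₃, Fe) are excluded.
Kp = P(CO₂)³/P(CO)³ = (1.42)³/(1.25)³ = 2.863/1.953 = 1.466.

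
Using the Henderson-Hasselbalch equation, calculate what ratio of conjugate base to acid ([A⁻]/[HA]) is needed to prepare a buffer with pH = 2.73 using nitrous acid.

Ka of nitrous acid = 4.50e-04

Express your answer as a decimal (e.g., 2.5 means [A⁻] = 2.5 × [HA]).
[A⁻]/[HA] = 0.242

pKa = −log(4.50e-04) = 3.3468. pH = pKa + log([A⁻]/[HA]). 2.73 = 3.3468 + log(ratio). log(ratio) = 2.73 − 3.3468 = -0.6168. ratio = 10^(-0.6168) = 0.242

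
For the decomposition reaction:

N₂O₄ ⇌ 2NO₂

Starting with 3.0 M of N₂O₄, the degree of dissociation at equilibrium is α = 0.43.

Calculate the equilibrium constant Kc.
K_c = 3.8926

x = α·[A]₀ = 0.43 × 3.0 = 1.29 M dissociated.
At eq: [N₂O₄] = 3.0 − 1.29 = 1.71 M; [NO₂] = 2x = 2.58 M.
Kc = [NO₂]²/[N₂O₄] = (2.58)²/1.71 = 3.893.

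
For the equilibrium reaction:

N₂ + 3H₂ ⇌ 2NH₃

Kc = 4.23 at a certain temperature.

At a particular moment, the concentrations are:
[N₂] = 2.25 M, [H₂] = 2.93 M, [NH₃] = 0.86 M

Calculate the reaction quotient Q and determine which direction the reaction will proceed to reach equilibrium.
Q = 0.013, Q < K, reaction proceeds forward (toward products)

Q = ([NH₃]^2) / ([N₂] × [H₂]^3)
  = ((0.86)^2) / ((2.25)·(2.93)^3) = 0.7396/56.596 = 0.01307
Since Q = 0.01307 < Kc = 4.23, the reaction proceeds forward (toward products) to reach equilibrium.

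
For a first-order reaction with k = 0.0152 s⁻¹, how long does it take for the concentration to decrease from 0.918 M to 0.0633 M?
175.94 s

From ln[A] = ln[A]₀ - k·t: t = ln([A]₀/[A])/k = ln(0.918/0.0633)/0.0152 = ln(14.5024)/0.0152 = 2.6743/0.0152 = 175.94 s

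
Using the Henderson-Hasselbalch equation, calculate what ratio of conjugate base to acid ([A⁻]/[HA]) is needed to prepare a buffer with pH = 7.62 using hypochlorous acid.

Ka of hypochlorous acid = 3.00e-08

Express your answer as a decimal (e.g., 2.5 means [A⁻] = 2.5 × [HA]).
[A⁻]/[HA] = 1.251

pKa = −log(3.00e-08) = 7.5229. pH = pKa + log([A⁻]/[HA]). 7.62 = 7.5229 + log(ratio). log(ratio) = 7.62 − 7.5229 = 0.0971. ratio = 10^(0.0971) = 1.251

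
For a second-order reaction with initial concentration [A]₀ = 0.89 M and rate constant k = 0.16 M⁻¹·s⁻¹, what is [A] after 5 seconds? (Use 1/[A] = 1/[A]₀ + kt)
0.5199 M

1/[A] = 1/[A]₀ + k·t = 1/0.89 + (0.16)·(5) = 1.1236 + 0.8000 = 1.9236
[A] = 1/1.9236 = 0.5199 M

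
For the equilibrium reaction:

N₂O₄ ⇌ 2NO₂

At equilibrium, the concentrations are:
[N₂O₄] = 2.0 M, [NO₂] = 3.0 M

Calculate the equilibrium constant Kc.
K_c = 4.5000

Kc = ([NO₂]^2) / ([N₂O₄])
   = ((3.0)^2) / ((2.0))
   = 9 / 2 = 4.5000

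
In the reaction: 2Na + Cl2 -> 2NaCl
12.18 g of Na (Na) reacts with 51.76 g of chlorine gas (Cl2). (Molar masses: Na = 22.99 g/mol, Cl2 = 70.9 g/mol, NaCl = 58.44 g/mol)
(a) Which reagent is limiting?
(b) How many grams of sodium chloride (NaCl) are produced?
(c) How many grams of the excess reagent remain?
(a) Na, (b) 30.96 g, (c) 32.98 g

Moles of Na = 12.18 g ÷ 22.99 g/mol = 0.529796 mol
Moles of Cl2 = 51.76 g ÷ 70.9 g/mol = 0.730042 mol
Moles ÷ coefficient: Na: 0.529796/2 = 0.2649, Cl2: 0.730042/1 = 0.73
(a) Na has the smaller value, so Na is the limiting reagent.
(b) Moles of NaCl = 0.529796 mol Na × (2/2) = 0.529796 mol; mass = 0.529796 mol × 58.44 g/mol = 30.96 g
(c) Cl2 consumed = 0.529796 × (1/2) = 0.264898 mol; remaining = 0.730042 − 0.264898 = 0.465145 mol; mass = 0.465145 mol × 70.9 g/mol = 32.98 g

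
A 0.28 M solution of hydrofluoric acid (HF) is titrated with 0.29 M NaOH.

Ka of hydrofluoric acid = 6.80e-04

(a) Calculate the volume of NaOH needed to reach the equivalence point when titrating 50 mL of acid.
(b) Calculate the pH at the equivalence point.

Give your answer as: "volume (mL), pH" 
V = 48.3 mL, pH = 8.16

(a) At equivalence: moles acid = moles base.
moles acid = 0.28 × 0.05 = 0.014 mol; V_NaOH = 0.014/0.29 = 0.04828 L = 48.3 mL.
(b) At equivalence, all acid → conjugate base A⁻ at [A⁻] = 0.014/0.09828 = 0.1425 M.
Kb = Kw/Ka = 1.0e-14/6.80e-04 = 1.471e-11; [OH⁻] = √(Kb·[A⁻]) = 1.447e-06; pOH = 5.84; pH = 14 − pOH = 8.16.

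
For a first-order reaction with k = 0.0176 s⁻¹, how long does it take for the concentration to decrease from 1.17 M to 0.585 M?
39.38 s

From ln[A] = ln[A]₀ - k·t: t = ln([A]₀/[A])/k = ln(1.17/0.585)/0.0176 = ln(2.0000)/0.0176 = 0.6931/0.0176 = 39.38 s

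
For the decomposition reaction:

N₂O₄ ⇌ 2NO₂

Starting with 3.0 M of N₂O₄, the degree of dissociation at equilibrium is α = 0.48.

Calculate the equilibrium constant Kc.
K_c = 5.3169

x = α·[A]₀ = 0.48 × 3.0 = 1.44 M dissociated.
At eq: [N₂O₄] = 3.0 − 1.44 = 1.56 M; [NO₂] = 2x = 2.88 M.
Kc = [NO₂]²/[N₂O₄] = (2.88)²/1.56 = 5.317.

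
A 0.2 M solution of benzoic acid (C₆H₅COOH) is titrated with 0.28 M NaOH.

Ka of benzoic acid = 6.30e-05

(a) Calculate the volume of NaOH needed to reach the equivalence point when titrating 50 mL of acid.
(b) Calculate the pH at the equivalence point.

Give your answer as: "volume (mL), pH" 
V = 35.7 mL, pH = 8.63

(a) At equivalence: moles acid = moles base.
moles acid = 0.2 × 0.05 = 0.01 mol; V_NaOH = 0.01/0.28 = 0.03571 L = 35.7 mL.
(b) At equivalence, all acid → conjugate base A⁻ at [A⁻] = 0.01/0.08571 = 0.1167 M.
Kb = Kw/Ka = 1.0e-14/6.30e-05 = 1.587e-10; [OH⁻] = √(Kb·[A⁻]) = 4.303e-06; pOH = 5.37; pH = 14 − pOH = 8.63.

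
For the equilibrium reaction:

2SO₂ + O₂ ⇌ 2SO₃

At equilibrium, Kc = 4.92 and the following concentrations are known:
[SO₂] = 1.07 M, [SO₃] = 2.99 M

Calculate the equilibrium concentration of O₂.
[O₂] = 1.5871 M

Kc = ([SO₃]^2) / ([SO₂]^2 × [O₂]) = 4.92
[O₂]^1 = (product terms)/(Kc · other reactant terms) = 8.9401 / (4.92 · 1.1449) = 1.5871
[O₂] = 1.5871 M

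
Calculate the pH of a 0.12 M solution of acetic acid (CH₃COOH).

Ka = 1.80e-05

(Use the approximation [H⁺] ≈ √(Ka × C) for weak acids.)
pH = 2.83

[H⁺] = √(Ka × C) = √(1.80e-05 × 0.12) = 1.4697e-03. pH = -log(1.4697e-03)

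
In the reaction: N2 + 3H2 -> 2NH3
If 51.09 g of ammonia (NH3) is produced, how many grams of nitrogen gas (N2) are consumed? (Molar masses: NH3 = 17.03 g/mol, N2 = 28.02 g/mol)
Moles of NH3 = 51.09 g ÷ 17.03 g/mol = 3 mol
Mole ratio: 1 mol N2 / 2 mol NH3
Moles of N2 = 3 × (1/2) = 1.5 mol
Mass of N2 = 1.5 mol × 28.02 g/mol = 42.03 g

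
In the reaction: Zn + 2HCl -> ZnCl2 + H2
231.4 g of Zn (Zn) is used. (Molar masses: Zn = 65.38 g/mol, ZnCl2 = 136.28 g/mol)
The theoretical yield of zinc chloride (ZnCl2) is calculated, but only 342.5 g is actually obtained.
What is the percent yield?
Moles of Zn = 231.4 g ÷ 65.38 g/mol = 3.53931 mol
Mole ratio: 1 mol ZnCl2 / 1 mol Zn
Moles of ZnCl2 = 3.53931 × (1/1) = 3.53931 mol
Theoretical yield = 3.53931 mol × 136.28 g/mol = 482.34 g
Actual yield = 342.5 g
Percent yield = (342.5 / 482.34) × 100% = 71.0%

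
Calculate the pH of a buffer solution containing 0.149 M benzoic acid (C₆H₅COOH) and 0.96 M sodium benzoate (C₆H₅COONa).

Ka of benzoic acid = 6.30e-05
pH = 5.01

pKa = -log(6.30e-05) = 4.20. pH = pKa + log([A⁻]/[HA]) = 4.20 + log(0.96/0.149)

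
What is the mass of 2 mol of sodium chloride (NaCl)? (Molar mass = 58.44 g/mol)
Mass = 2 mol × 58.44 g/mol = 116.9 g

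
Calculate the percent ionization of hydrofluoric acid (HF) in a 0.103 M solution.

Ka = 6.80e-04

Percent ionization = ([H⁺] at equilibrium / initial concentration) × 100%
Percent ionization = 7.8%

Let x = [H⁺]. Ka = x²/(C - x) ⇒ x² + (6.80e-04)x - (6.80e-04)(0.103) = 0. x = 8.0359e-03. Percent = (8.0359e-03/0.103) × 100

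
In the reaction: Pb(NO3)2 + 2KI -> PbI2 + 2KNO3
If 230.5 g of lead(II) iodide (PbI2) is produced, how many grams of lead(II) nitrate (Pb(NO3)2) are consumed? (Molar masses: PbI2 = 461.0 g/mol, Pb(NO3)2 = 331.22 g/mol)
Moles of PbI2 = 230.5 g ÷ 461.0 g/mol = 0.5 mol
Mole ratio: 1 mol Pb(NO3)2 / 1 mol PbI2
Moles of Pb(NO3)2 = 0.5 × (1/1) = 0.5 mol
Mass of Pb(NO3)2 = 0.5 mol × 331.22 g/mol = 165.6 g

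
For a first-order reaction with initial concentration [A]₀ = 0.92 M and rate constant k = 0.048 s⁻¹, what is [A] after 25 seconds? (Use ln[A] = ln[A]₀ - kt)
0.2771 M

ln[A] = ln[A]₀ - k·t = ln(0.92) - (0.048)·(25) = -0.0834 - 1.2000 = -1.2834
[A] = e^(-1.2834) = 0.2771 M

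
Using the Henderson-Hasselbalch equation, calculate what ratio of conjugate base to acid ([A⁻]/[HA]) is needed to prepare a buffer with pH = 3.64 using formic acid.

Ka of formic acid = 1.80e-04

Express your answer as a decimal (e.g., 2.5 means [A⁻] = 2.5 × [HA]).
[A⁻]/[HA] = 0.786

pKa = −log(1.80e-04) = 3.7447. pH = pKa + log([A⁻]/[HA]). 3.64 = 3.7447 + log(ratio). log(ratio) = 3.64 − 3.7447 = -0.1047. ratio = 10^(-0.1047) = 0.786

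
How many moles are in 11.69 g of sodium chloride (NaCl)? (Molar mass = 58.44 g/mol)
Moles = 11.69 g ÷ 58.44 g/mol = 0.2 mol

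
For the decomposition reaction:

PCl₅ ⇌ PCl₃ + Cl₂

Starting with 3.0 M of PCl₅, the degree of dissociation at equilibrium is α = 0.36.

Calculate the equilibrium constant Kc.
K_c = 0.6075

x = α·[A]₀ = 0.36 × 3.0 = 1.08 M dissociated.
At eq: [PCl₅] = 3.0 − 1.08 = 1.92 M; [PCl₃] = [Cl₂] = x = 1.08 M.
Kc = [PCl₃][Cl₂]/[PCl₅] = (1.08)²/1.92 = 0.6075.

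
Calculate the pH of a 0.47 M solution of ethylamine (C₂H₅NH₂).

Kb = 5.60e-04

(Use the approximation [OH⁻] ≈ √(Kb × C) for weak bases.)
pH = 12.21

[OH⁻] = √(Kb × C) = √(5.60e-04 × 0.47) = 1.6223e-02. pOH = 1.79, pH = 14 - pOH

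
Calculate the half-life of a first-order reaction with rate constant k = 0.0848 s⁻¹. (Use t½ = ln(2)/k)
8.17 s

t½ = ln(2)/k = 0.6931/0.0848 = 8.17 s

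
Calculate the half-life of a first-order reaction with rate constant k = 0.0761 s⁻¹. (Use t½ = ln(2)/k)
9.11 s

t½ = ln(2)/k = 0.6931/0.0761 = 9.11 s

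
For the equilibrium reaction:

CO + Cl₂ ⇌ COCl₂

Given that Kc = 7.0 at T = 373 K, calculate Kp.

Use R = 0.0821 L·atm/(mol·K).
K_p = 0.2286

Δn = (moles gaseous products) − (moles gaseous reactants) = -1
T = 373 K; RT = 0.0821 × 373 = 30.6233
Kp = Kc·(RT)^Δn = 7.0 × (30.6233)^-1 = 7.0 × 0.0326549 = 0.2286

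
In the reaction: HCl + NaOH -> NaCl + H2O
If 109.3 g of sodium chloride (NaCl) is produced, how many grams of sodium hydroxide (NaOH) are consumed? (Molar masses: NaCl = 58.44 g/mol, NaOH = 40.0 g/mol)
Moles of NaCl = 109.3 g ÷ 58.44 g/mol = 1.87029 mol
Mole ratio: 1 mol NaOH / 1 mol NaCl
Moles of NaOH = 1.87029 × (1/1) = 1.87029 mol
Mass of NaOH = 1.87029 mol × 40.0 g/mol = 74.81 g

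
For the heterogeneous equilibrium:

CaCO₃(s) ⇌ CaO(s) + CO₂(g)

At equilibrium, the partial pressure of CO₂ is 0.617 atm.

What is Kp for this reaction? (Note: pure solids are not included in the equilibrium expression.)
K_p = 0.617

Solids (CaCO₃, CaO) have activity 1 and are excluded.
Kp = P(CO₂) = 0.617.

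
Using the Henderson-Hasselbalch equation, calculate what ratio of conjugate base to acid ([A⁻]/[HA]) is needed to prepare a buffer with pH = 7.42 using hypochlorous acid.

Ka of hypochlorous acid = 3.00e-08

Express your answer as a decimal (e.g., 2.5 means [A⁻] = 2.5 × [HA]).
[A⁻]/[HA] = 0.789

pKa = −log(3.00e-08) = 7.5229. pH = pKa + log([A⁻]/[HA]). 7.42 = 7.5229 + log(ratio). log(ratio) = 7.42 − 7.5229 = -0.1029. ratio = 10^(-0.1029) = 0.789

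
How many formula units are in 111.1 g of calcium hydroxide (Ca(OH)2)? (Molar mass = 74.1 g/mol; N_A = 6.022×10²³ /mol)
Moles = 111.1 g ÷ 74.1 g/mol = 1.49933 mol
Formula units = 1.49933 mol × 6.022×10²³ /mol = 9.029e+23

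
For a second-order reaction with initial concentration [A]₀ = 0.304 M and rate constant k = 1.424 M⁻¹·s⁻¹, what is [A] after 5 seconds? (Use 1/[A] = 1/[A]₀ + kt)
0.0961 M

1/[A] = 1/[A]₀ + k·t = 1/0.304 + (1.424)·(5) = 3.2895 + 7.1200 = 10.4095
[A] = 1/10.4095 = 0.0961 M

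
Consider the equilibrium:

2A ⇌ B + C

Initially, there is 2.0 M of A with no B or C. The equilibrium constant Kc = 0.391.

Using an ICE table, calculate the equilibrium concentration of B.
[B] = 0.556 M

ICE: [A] = 2.0 − 2x, [B] = [C] = x.
Kc = x²/(2.0 − 2x)² = 0.391 ⇒ √Kc = x/(2.0 − 2x).
x = √0.391·2.0/(1 + 2√0.391) = 0.6253·2.0/2.2506 = 0.55567.
[B] = x = 0.556 M.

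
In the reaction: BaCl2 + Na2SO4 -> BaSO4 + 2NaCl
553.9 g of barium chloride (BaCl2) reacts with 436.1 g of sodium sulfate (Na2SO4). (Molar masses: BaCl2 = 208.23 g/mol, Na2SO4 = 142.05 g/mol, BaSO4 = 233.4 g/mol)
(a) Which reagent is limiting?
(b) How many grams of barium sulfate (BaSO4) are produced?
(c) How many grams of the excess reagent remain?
(a) BaCl2, (b) 620.9 g, (c) 58.24 g

Moles of BaCl2 = 553.9 g ÷ 208.23 g/mol = 2.66004 mol
Moles of Na2SO4 = 436.1 g ÷ 142.05 g/mol = 3.07005 mol
Moles ÷ coefficient: BaCl2: 2.66004/1 = 2.66, Na2SO4: 3.07005/1 = 3.07
(a) BaCl2 has the smaller value, so BaCl2 is the limiting reagent.
(b) Moles of BaSO4 = 2.66004 mol BaCl2 × (1/1) = 2.66004 mol; mass = 2.66004 mol × 233.4 g/mol = 620.9 g
(c) Na2SO4 consumed = 2.66004 × (1/1) = 2.66004 mol; remaining = 3.07005 − 2.66004 = 0.410006 mol; mass = 0.410006 mol × 142.05 g/mol = 58.24 g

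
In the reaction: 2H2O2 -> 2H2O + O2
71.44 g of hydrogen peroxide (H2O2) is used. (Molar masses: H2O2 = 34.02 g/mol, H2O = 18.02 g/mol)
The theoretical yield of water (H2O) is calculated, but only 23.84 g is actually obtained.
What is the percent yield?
Moles of H2O2 = 71.44 g ÷ 34.02 g/mol = 2.09994 mol
Mole ratio: 2 mol H2O / 2 mol H2O2
Moles of H2O = 2.09994 × (2/2) = 2.09994 mol
Theoretical yield = 2.09994 mol × 18.02 g/mol = 37.841 g
Actual yield = 23.84 g
Percent yield = (23.84 / 37.841) × 100% = 63.0%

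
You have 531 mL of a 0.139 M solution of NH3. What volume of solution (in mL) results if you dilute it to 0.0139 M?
Using M₁V₁ = M₂V₂:
0.139 × 531 = 0.0139 × V₂
V₂ = (0.139 × 531) / 0.0139 = 5310 mL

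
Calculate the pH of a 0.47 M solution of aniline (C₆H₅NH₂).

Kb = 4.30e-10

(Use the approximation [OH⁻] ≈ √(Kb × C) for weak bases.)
pH = 9.15

[OH⁻] = √(Kb × C) = √(4.30e-10 × 0.47) = 1.4216e-05. pOH = 4.85, pH = 14 - pOH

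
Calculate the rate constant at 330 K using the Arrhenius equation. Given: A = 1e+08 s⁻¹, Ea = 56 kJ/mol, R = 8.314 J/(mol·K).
1.37e-01 s⁻¹

k = A·exp(-Ea/(R·T)) = 1e+08·exp(-56000/(8.314·330)) = 1e+08·exp(-20.4110) = 1e+08·1.3665e-09 = 1.37e-01 s⁻¹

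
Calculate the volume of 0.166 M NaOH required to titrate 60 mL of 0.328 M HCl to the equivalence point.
V_{base} = 118.6 mL

At equivalence: moles acid = moles base.
moles HCl = 0.328 M × 0.06 L = 0.01968 mol
V_NaOH = 0.01968 mol ÷ 0.166 M = 0.1186 L = 118.6 mL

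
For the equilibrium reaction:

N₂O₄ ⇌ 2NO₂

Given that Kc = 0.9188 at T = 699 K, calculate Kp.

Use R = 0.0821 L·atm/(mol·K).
K_p = 52.7280

Δn = (moles gaseous products) − (moles gaseous reactants) = 1
T = 699 K; RT = 0.0821 × 699 = 57.3879
Kp = Kc·(RT)^Δn = 0.9188 × (57.3879)^1 = 0.9188 × 57.3879 = 52.7280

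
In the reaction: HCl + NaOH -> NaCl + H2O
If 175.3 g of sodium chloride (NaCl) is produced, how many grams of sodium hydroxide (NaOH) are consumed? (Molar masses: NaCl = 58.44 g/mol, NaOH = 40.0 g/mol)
Moles of NaCl = 175.3 g ÷ 58.44 g/mol = 2.99966 mol
Mole ratio: 1 mol NaOH / 1 mol NaCl
Moles of NaOH = 2.99966 × (1/1) = 2.99966 mol
Mass of NaOH = 2.99966 mol × 40.0 g/mol = 120 g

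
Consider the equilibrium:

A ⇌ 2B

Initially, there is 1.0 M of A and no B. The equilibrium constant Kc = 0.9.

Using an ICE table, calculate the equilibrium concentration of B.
[B] = 0.750 M

ICE: [A] = 1.0 − x, [B] = 2x.
Kc = (2x)²/(1.0 − x) = 0.9 ⇒ 4x² + 0.9x − 0.9 = 0.
x = (−0.9 + √(0.9² + 4·4·0.9))/(2·4) = (−0.9 + √15.21)/8 = 0.375.
[B] = 2x = 0.750 M.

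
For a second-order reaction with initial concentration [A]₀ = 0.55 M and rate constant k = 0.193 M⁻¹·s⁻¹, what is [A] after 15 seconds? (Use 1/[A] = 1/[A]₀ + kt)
0.2122 M

1/[A] = 1/[A]₀ + k·t = 1/0.55 + (0.193)·(15) = 1.8182 + 2.8950 = 4.7132
[A] = 1/4.7132 = 0.2122 M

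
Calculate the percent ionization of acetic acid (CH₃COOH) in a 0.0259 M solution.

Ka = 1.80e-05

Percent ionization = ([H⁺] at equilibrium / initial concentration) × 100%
Percent ionization = 2.6%

Let x = [H⁺]. Ka = x²/(C - x) ⇒ x² + (1.80e-05)x - (1.80e-05)(0.0259) = 0. x = 6.7385e-04. Percent = (6.7385e-04/0.0259) × 100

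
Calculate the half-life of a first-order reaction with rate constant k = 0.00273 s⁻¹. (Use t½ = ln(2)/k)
253.90 s

t½ = ln(2)/k = 0.6931/0.00273 = 253.90 s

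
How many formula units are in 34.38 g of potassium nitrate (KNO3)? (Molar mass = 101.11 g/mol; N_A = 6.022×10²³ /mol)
Moles = 34.38 g ÷ 101.11 g/mol = 0.340026 mol
Formula units = 0.340026 mol × 6.022×10²³ /mol = 2.048e+23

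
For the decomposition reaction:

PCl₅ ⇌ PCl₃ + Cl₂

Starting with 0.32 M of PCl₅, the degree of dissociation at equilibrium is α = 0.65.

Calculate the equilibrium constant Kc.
K_c = 0.3863

x = α·[A]₀ = 0.65 × 0.32 = 0.208 M dissociated.
At eq: [PCl₅] = 0.32 − 0.208 = 0.112 M; [PCl₃] = [Cl₂] = x = 0.208 M.
Kc = [PCl₃][Cl₂]/[PCl₅] = (0.208)²/0.112 = 0.3863.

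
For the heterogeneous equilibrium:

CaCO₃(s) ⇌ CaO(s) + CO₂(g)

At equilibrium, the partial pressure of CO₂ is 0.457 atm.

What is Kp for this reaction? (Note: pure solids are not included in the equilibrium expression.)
K_p = 0.457

Solids (CaCO₃, CaO) have activity 1 and are excluded.
Kp = P(CO₂) = 0.457.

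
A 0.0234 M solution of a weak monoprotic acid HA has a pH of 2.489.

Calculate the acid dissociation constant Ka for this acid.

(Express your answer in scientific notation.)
K_a = 5.22e-04

[H⁺] = 10^(−pH) = 10^(−2.489) = 3.243e-03 M. For HA ⇌ H⁺ + A⁻, Ka = x²/(C − x) = (3.243e-03)²/(0.0234 − 3.243e-03) = 5.22e-04.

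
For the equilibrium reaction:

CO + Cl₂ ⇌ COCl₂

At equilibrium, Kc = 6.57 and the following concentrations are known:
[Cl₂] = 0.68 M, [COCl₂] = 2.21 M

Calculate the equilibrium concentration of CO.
[CO] = 0.4947 M

Kc = ([COCl₂]) / ([CO] × [Cl₂]) = 6.57
[CO]^1 = (product terms)/(Kc · other reactant terms) = 2.21 / (6.57 · 0.68) = 0.49467
[CO] = 0.4947 M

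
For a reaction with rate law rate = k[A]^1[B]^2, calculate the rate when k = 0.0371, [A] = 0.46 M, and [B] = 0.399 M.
0.002717 M/s

rate = k·[A]^1·[B]^2 = 0.0371·(0.46)^1·(0.399)^2 = 0.0371·0.46·0.159201 = 0.002717 M/s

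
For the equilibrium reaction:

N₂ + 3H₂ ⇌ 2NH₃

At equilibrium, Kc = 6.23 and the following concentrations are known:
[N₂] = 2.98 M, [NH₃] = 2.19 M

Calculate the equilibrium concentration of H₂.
[H₂] = 0.6369 M

Kc = ([NH₃]^2) / ([N₂] × [H₂]^3) = 6.23
[H₂]^3 = (product terms)/(Kc · other reactant terms) = 4.7961 / (6.23 · 2.98) = 0.25834
[H₂] = (0.25834)^(1/3) = 0.6369 M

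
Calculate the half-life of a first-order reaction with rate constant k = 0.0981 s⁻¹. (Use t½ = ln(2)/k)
7.07 s

t½ = ln(2)/k = 0.6931/0.0981 = 7.07 s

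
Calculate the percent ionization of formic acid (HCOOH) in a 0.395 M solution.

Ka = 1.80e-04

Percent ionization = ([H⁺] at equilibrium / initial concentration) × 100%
Percent ionization = 2.11%

Let x = [H⁺]. Ka = x²/(C - x) ⇒ x² + (1.80e-04)x - (1.80e-04)(0.395) = 0. x = 8.3426e-03. Percent = (8.3426e-03/0.395) × 100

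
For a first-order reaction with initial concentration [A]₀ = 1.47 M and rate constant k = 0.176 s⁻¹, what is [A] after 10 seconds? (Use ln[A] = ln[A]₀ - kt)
0.2529 M

ln[A] = ln[A]₀ - k·t = ln(1.47) - (0.176)·(10) = 0.3853 - 1.7600 = -1.3747
[A] = e^(-1.3747) = 0.2529 M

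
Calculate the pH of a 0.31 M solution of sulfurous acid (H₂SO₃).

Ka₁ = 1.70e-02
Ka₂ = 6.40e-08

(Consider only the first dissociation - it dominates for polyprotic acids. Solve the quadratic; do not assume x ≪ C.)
pH = 1.19

x² + Ka₁·x − Ka₁·C = 0 with Ka₁ = 1.70e-02, C = 0.31.
x = (−Ka₁ + √(Ka₁² + 4·Ka₁·C))/2 = 6.4591e-02 M, so pH = 1.19.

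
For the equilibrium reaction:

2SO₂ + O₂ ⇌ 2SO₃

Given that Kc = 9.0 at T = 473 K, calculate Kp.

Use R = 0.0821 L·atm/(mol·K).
K_p = 0.2318

Δn = (moles gaseous products) − (moles gaseous reactants) = -1
T = 473 K; RT = 0.0821 × 473 = 38.8333
Kp = Kc·(RT)^Δn = 9.0 × (38.8333)^-1 = 9.0 × 0.0257511 = 0.2318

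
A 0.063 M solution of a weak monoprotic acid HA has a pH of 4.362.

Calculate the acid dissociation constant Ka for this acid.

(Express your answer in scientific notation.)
K_a = 3.00e-08

[H⁺] = 10^(−pH) = 10^(−4.362) = 4.345e-05 M. For HA ⇌ H⁺ + A⁻, Ka = x²/(C − x) = (4.345e-05)²/(0.063 − 4.345e-05) = 3.00e-08.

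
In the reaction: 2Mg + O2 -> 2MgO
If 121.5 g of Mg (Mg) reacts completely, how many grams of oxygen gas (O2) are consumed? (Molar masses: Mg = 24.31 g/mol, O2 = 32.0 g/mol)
Moles of Mg = 121.5 g ÷ 24.31 g/mol = 4.99794 mol
Mole ratio: 1 mol O2 / 2 mol Mg
Moles of O2 = 4.99794 × (1/2) = 2.49897 mol
Mass of O2 = 2.49897 mol × 32.0 g/mol = 79.97 g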